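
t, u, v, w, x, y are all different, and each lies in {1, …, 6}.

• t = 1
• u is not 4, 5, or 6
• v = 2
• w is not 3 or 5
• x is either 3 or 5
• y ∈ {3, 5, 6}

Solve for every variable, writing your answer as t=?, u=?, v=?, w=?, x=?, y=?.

t has just one choice, so t = 1. Strike 1 from u, w.
That leaves v = 2. So u, w can't be 2.
u has just one choice, so u = 3. Strike 3 from x, y.
x's domain is down to {5}, so x = 5. So y can't be 5.
y's domain is down to {6}, so y = 6. So w can't be 6.
w has just one choice, so w = 4.

t=1, u=3, v=2, w=4, x=5, y=6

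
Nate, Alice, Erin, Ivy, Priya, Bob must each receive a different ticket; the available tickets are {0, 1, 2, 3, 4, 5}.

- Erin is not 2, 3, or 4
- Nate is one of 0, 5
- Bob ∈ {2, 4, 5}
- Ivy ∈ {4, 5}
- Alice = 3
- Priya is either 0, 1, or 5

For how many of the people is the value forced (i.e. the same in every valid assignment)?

Alice's domain is down to {3}, so Alice = 3.
The 5 still-open variables together cover exactly {0, 1, 2, 4, 5} — 5 values for 5 variables — and 2 appears only in Bob's list, so Bob = 2.
The 4 still-open variables together cover exactly {0, 1, 4, 5} — 4 values for 4 variables — and 4 appears only in Ivy's list, so Ivy = 4.
Determined: Alice=3, Ivy=4, Bob=2. The other people each still have more than one consistent value. That makes 3.

3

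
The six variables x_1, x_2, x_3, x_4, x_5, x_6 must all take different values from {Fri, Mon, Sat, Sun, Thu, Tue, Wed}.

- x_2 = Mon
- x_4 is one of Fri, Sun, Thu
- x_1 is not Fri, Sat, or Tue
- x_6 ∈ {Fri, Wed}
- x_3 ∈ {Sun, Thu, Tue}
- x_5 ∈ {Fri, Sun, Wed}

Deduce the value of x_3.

Tue

x_2 has just one choice, so x_2 = Mon. Eliminate Mon elsewhere: x_1.
The 5 still-open variables draw from only 5 values {Fri, Sun, Thu, Tue, Wed}, so each is used; only x_3 can be Tue, hence x_3 = Tue.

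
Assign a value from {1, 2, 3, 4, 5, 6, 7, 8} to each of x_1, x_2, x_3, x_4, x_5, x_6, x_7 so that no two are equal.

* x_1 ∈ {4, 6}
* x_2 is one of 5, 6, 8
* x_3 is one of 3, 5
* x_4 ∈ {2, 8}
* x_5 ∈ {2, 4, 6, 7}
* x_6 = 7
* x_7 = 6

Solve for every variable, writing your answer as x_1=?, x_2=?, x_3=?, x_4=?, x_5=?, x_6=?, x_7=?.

x_6 must be 7 (only option left). Remove 7 from x_5.
That leaves x_7 = 6. Eliminate 6 elsewhere: x_1, x_2, x_5.
x_1 has just one choice, so x_1 = 4. Eliminate 4 elsewhere: x_5.
x_5's domain is down to {2}, so x_5 = 2. Remove 2 from x_4.
x_4 has just one choice, so x_4 = 8. Strike 8 from x_2.
x_2 has just one choice, so x_2 = 5. Strike 5 from x_3.
x_3 must be 3 (only option left).

x_1=4, x_2=5, x_3=3, x_4=8, x_5=2, x_6=7, x_7=6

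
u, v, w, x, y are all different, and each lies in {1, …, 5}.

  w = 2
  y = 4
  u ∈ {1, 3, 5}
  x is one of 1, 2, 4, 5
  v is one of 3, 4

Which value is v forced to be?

w's domain is down to {2}, so w = 2. Strike 2 from x.
y must be 4 (only option left). Eliminate 4 elsewhere: v, x.
So v = 3.

3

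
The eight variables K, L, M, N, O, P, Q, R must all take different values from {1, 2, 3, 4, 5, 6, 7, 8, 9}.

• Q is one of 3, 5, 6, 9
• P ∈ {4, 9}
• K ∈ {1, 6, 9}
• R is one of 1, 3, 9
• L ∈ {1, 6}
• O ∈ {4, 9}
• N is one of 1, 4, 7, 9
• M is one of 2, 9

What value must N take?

Among the 8 variables, 2 fits only M (and all 8 values in {1, 2, 3, 4, 5, 6, 7, 9} must be used), so M = 2.
The 7 still-open variables draw from only 7 values {1, 3, 4, 5, 6, 7, 9}, so each is used; only Q can be 5, hence Q = 5.
The 6 still-open variables together cover exactly {1, 3, 4, 6, 7, 9} — 6 values for 6 variables — and 3 appears only in R's list, so R = 3.
Among the 5 still-open variables, 7 fits only N (and all 5 values in {1, 4, 6, 7, 9} must be used), so N = 7.

7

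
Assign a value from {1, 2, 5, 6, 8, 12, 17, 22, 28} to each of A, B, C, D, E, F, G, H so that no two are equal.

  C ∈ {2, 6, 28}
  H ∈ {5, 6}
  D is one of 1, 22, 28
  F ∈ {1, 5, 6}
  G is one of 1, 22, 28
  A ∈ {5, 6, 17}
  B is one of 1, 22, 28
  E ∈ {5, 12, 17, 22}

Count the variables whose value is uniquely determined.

3

The 8 variables together cover exactly {1, 2, 5, 6, 12, 17, 22, 28} — 8 values for 8 variables — and 2 appears only in C's list, so C = 2.
Among the 7 still-open variables, 12 fits only E (and all 7 values in {1, 5, 6, 12, 17, 22, 28} must be used), so E = 12.
The 6 still-open variables draw from only 6 values {1, 5, 6, 17, 22, 28}, so each is used; only A can be 17, hence A = 17.
B, D, G share exactly the 3 values {1, 22, 28}; by pigeonhole those values go to them, so strike 1, 22, 28 from F.
Determined: A=17, C=2, E=12. The other variables each still have more than one consistent value. That makes 3.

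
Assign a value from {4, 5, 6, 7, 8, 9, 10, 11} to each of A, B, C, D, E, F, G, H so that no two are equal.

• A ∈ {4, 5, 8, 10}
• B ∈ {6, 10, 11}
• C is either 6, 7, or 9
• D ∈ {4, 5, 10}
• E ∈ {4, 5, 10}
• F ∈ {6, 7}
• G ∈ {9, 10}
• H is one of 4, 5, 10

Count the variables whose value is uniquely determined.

3

The 8 variables together cover exactly {4, 5, 6, 7, 8, 9, 10, 11} — 8 values for 8 variables — and 8 appears only in A's list, so A = 8.
The 7 still-open variables draw from only 7 values {4, 5, 6, 7, 9, 10, 11}, so each is used; only B can be 11, hence B = 11.
The 3 variables D, E, H are confined to {4, 5, 10}, which locks those values in; drop them from G.
G must be 9 (only option left). So C can't be 9.
Determined: A=8, B=11, G=9. The other variables each still have more than one consistent value. That makes 3.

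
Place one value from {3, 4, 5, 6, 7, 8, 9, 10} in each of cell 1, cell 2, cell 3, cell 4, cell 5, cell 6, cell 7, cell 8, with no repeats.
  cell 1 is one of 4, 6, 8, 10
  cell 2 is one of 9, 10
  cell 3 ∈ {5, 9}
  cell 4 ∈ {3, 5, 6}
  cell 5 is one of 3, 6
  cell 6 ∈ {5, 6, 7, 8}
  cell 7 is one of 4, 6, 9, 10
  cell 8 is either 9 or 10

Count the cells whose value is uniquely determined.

4

The 8 variables draw from only 8 values {3, 4, 5, 6, 7, 8, 9, 10}, so each is used; only cell 6 can be 7, hence cell 6 = 7.
Among the 7 still-open variables, 8 fits only cell 1 (and all 7 values in {3, 4, 5, 6, 8, 9, 10} must be used), so cell 1 = 8.
The 6 still-open variables together cover exactly {3, 4, 5, 6, 9, 10} — 6 values for 6 variables — and 4 appears only in cell 7's list, so cell 7 = 4.
cell 2 and cell 8 share exactly the 2 values {9, 10}; by pigeonhole those values go to them, so strike 9, 10 from cell 3.
cell 3 must be 5 (only option left). Remove 5 from cell 4.
Determined: cell 1=8, cell 3=5, cell 6=7, cell 7=4. The other cells each still have more than one consistent value. That makes 4.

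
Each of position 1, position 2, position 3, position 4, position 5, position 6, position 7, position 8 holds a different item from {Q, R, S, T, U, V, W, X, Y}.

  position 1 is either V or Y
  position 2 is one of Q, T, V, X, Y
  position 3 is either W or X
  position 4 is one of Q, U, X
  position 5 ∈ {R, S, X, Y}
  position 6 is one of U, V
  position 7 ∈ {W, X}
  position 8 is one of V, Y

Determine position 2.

position 1 and position 8 between them cover only {V, Y} — a naked pair. Remove those values from position 2, position 5, position 6.
position 6's domain is down to {U}, so position 6 = U. So position 4 can't be U.
The 2 variables position 3 and position 7 are confined to {W, X}, which locks those values in; drop them from position 2, position 4, position 5.
position 4's domain is down to {Q}, so position 4 = Q. Strike Q from position 2.
So position 2 = T.

T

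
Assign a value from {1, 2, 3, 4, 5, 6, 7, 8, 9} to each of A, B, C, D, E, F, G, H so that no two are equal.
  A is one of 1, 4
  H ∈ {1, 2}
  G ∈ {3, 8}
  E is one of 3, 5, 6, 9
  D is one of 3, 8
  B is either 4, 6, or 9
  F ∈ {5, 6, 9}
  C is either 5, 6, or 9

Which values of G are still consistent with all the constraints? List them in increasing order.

3, 8

The 8 variables draw from only 8 values {1, 2, 3, 4, 5, 6, 8, 9}, so each is used; only H can be 2, hence H = 2.
Among the 7 still-open variables, 1 fits only A (and all 7 values in {1, 3, 4, 5, 6, 8, 9} must be used), so A = 1.
The 6 still-open variables together cover exactly {3, 4, 5, 6, 8, 9} — 6 values for 6 variables — and 4 appears only in B's list, so B = 4.
The 2 variables D and G are confined to {3, 8}, which locks those values in; drop them from E.
No further eliminations apply; G can still be any of 3, 8.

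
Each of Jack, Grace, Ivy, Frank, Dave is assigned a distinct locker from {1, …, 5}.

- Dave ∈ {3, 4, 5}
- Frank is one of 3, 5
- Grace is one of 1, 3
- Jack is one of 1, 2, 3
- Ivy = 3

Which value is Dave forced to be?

4

Ivy must be 3 (only option left). So Jack, Grace, Frank, Dave can't be 3.
Frank has just one choice, so Frank = 5. So Dave can't be 5.
So Dave = 4.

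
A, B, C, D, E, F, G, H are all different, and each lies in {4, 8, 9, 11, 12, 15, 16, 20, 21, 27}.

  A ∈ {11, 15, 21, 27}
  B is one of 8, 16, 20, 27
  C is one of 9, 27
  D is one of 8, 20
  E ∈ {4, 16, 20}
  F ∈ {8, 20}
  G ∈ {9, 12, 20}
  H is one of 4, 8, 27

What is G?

D and F between them cover only {8, 20} — a naked pair. Remove those values from B, E, G, H.
The 3 variables B, E, H are confined to {4, 16, 27}, which locks those values in; drop them from A, C.
C's domain is down to {9}, so C = 9. Eliminate 9 elsewhere: G.
So G = 12.

12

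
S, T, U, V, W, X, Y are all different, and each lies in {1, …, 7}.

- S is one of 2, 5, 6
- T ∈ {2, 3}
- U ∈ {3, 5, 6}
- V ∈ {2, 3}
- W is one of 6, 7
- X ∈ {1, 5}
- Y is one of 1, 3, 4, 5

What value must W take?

The 7 variables draw from only 7 values {1, 2, 3, 4, 5, 6, 7}, so each is used; only Y can be 4, hence Y = 4.
Among the 6 still-open variables, 1 fits only X (and all 6 values in {1, 2, 3, 5, 6, 7} must be used), so X = 1.
Among the 5 still-open variables, 7 fits only W (and all 5 values in {2, 3, 5, 6, 7} must be used), so W = 7.

7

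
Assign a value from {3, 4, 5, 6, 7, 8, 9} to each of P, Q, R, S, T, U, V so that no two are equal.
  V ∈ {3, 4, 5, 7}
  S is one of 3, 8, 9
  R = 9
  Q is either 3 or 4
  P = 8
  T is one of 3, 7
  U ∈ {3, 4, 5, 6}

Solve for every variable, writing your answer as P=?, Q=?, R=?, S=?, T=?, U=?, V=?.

P's domain is down to {8}, so P = 8. Remove 8 from S.
That leaves R = 9. Remove 9 from S.
S has just one choice, so S = 3. Strike 3 from Q, T, U, V.
T's domain is down to {7}, so T = 7. Eliminate 7 elsewhere: V.
Q must be 4 (only option left). So U, V can't be 4.
V's domain is down to {5}, so V = 5. Strike 5 from U.
U must be 6 (only option left).

P=8, Q=4, R=9, S=3, T=7, U=6, V=5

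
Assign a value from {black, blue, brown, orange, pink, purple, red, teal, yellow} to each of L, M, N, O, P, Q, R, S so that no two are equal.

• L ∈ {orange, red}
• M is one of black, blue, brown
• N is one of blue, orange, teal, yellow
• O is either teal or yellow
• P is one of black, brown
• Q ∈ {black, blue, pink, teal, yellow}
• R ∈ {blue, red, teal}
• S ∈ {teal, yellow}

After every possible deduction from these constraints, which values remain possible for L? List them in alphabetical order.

orange, red

The 8 variables draw from only 8 values {black, blue, brown, orange, pink, red, teal, yellow}, so each is used; only Q can be pink, hence Q = pink.
The 2 variables O and S are confined to {teal, yellow}, which locks those values in; drop them from N, R.
L, N, R between them cover only {blue, orange, red} — a naked triple. Remove those values from M.
No further eliminations apply; L can still be any of orange, red.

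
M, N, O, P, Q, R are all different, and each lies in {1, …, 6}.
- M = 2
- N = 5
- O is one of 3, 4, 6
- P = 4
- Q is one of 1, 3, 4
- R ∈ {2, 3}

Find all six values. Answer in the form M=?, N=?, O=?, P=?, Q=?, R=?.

M has just one choice, so M = 2. Strike 2 from R.
N's domain is down to {5}, so N = 5.
That leaves P = 4. Eliminate 4 elsewhere: O, Q.
That leaves R = 3. Remove 3 from O, Q.
That leaves O = 6.
Q must be 1 (only option left).

M=2, N=5, O=6, P=4, Q=1, R=3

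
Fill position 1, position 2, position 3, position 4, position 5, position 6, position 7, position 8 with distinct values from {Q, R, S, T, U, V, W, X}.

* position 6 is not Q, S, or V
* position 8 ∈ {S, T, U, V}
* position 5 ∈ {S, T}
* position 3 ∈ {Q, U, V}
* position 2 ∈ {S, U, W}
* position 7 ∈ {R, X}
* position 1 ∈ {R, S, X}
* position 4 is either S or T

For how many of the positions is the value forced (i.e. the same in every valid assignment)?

The 8 variables together cover exactly {Q, R, S, T, U, V, W, X} — 8 values for 8 variables — and Q appears only in position 3's list, so position 3 = Q.
The 7 still-open variables draw from only 7 values {R, S, T, U, V, W, X}, so each is used; only position 8 can be V, hence position 8 = V.
position 4 and position 5 share exactly the 2 values {S, T}; by pigeonhole those values go to them, so strike S, T from position 1, position 2, position 6.
The 2 variables position 1 and position 7 are confined to {R, X}, which locks those values in; drop them from position 6.
Determined: position 3=Q, position 8=V. The other positions each still have more than one consistent value. That makes 2.

2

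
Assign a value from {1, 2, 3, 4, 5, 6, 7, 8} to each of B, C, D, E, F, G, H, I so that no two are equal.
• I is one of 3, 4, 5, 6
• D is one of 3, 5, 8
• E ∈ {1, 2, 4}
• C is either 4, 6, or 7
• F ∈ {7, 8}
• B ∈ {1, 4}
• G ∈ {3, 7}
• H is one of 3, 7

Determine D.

5

The 8 variables draw from only 8 values {1, 2, 3, 4, 5, 6, 7, 8}, so each is used; only E can be 2, hence E = 2.
The 7 still-open variables together cover exactly {1, 3, 4, 5, 6, 7, 8} — 7 values for 7 variables — and 1 appears only in B's list, so B = 1.
The 2 variables G and H are confined to {3, 7}, which locks those values in; drop them from C, D, F, I.
F has just one choice, so F = 8. Remove 8 from D.
So D = 5.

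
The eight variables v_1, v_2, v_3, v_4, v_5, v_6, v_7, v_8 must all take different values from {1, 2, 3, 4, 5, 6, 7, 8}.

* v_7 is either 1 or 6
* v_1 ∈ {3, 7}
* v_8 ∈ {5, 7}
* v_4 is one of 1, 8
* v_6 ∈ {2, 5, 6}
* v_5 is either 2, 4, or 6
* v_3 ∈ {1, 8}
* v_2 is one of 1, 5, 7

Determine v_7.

6

Among the 8 variables, 3 fits only v_1 (and all 8 values in {1, 2, 3, 4, 5, 6, 7, 8} must be used), so v_1 = 3.
The 7 still-open variables together cover exactly {1, 2, 4, 5, 6, 7, 8} — 7 values for 7 variables — and 4 appears only in v_5's list, so v_5 = 4.
Among the 6 still-open variables, 2 fits only v_6 (and all 6 values in {1, 2, 5, 6, 7, 8} must be used), so v_6 = 2.
Among the 5 still-open variables, 6 fits only v_7 (and all 5 values in {1, 5, 6, 7, 8} must be used), so v_7 = 6.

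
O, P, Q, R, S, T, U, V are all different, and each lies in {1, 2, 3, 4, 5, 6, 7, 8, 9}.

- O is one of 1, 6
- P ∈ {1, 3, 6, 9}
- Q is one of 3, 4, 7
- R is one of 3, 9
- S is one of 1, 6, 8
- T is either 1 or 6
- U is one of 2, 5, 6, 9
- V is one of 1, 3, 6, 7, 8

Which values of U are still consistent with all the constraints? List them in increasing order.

2, 5

O and T between them cover only {1, 6} — a naked pair. Remove those values from P, S, U, V.
S has just one choice, so S = 8. Strike 8 from V.
P and R between them cover only {3, 9} — a naked pair. Remove those values from Q, U, V.
V has just one choice, so V = 7. Remove 7 from Q.
Q's domain is down to {4}, so Q = 4.
No further eliminations apply; U can still be any of 2, 5.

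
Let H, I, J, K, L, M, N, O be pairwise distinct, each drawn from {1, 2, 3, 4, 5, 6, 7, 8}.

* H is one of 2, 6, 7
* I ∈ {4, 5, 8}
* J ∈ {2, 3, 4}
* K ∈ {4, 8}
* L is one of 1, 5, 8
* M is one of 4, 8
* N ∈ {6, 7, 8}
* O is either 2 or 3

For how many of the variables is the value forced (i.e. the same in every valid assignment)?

2

Among the 8 variables, 1 fits only L (and all 8 values in {1, 2, 3, 4, 5, 6, 7, 8} must be used), so L = 1.
The 7 still-open variables together cover exactly {2, 3, 4, 5, 6, 7, 8} — 7 values for 7 variables — and 5 appears only in I's list, so I = 5.
The 2 variables K and M are confined to {4, 8}, which locks those values in; drop them from J, N.
J and O share exactly the 2 values {2, 3}; by pigeonhole those values go to them, so strike 2, 3 from H.
Determined: I=5, L=1. The other variables each still have more than one consistent value. That makes 2.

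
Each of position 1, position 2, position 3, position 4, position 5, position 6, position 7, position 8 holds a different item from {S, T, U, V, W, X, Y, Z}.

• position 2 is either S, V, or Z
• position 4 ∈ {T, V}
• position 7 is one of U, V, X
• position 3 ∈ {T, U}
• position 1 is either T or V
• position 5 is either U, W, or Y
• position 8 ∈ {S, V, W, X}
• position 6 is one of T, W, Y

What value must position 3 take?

The 8 variables draw from only 8 values {S, T, U, V, W, X, Y, Z}, so each is used; only position 2 can be Z, hence position 2 = Z.
The 7 still-open variables together cover exactly {S, T, U, V, W, X, Y} — 7 values for 7 variables — and S appears only in position 8's list, so position 8 = S.
The 6 still-open variables together cover exactly {T, U, V, W, X, Y} — 6 values for 6 variables — and X appears only in position 7's list, so position 7 = X.
position 1 and position 4 share exactly the 2 values {T, V}; by pigeonhole those values go to them, so strike T, V from position 3, position 6.
So position 3 = U.

U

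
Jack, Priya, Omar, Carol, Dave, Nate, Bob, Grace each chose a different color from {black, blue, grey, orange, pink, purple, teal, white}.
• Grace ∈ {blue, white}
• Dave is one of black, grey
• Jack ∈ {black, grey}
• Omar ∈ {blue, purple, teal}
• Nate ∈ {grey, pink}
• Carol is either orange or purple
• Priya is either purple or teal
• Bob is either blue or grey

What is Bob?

blue

Among the 8 variables, orange fits only Carol (and all 8 values in {black, blue, grey, orange, pink, purple, teal, white} must be used), so Carol = orange.
Among the 7 still-open variables, pink fits only Nate (and all 7 values in {black, blue, grey, pink, purple, teal, white} must be used), so Nate = pink.
Among the 6 still-open variables, white fits only Grace (and all 6 values in {black, blue, grey, purple, teal, white} must be used), so Grace = white.
The 2 variables Jack and Dave are confined to {black, grey}, which locks those values in; drop them from Bob.
So Bob = blue.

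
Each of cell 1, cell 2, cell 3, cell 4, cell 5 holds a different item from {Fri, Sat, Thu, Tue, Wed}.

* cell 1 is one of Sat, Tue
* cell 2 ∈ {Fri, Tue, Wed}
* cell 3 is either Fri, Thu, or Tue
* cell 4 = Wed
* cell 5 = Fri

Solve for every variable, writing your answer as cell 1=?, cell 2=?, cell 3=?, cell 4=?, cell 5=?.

cell 1=Sat, cell 2=Tue, cell 3=Thu, cell 4=Wed, cell 5=Fri

cell 4 has just one choice, so cell 4 = Wed. Remove Wed from cell 2.
cell 5's domain is down to {Fri}, so cell 5 = Fri. Strike Fri from cell 2, cell 3.
cell 2 has just one choice, so cell 2 = Tue. Remove Tue from cell 1, cell 3.
cell 3 has just one choice, so cell 3 = Thu.
cell 1 must be Sat (only option left).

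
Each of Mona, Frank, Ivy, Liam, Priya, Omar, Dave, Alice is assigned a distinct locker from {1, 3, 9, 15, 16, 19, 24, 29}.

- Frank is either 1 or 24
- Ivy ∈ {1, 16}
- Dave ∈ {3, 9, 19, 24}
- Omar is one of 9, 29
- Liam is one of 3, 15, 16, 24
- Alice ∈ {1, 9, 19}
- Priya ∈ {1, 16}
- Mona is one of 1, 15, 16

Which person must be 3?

Liam

Among the 8 variables, 29 fits only Omar (and all 8 values in {1, 3, 9, 15, 16, 19, 24, 29} must be used), so Omar = 29.
The 2 variables Ivy and Priya are confined to {1, 16}, which locks those values in; drop them from Mona, Frank, Liam, Alice.
Mona's domain is down to {15}, so Mona = 15. So Liam can't be 15.
Frank has just one choice, so Frank = 24. Remove 24 from Liam, Dave.
So 3 goes to Liam.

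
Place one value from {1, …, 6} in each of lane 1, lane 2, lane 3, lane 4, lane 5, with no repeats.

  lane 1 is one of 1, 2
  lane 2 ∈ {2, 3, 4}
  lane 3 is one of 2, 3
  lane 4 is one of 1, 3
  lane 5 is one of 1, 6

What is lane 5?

6

The 5 variables draw from only 5 values {1, 2, 3, 4, 6}, so each is used; only lane 2 can be 4, hence lane 2 = 4.
The 4 still-open variables together cover exactly {1, 2, 3, 6} — 4 values for 4 variables — and 6 appears only in lane 5's list, so lane 5 = 6.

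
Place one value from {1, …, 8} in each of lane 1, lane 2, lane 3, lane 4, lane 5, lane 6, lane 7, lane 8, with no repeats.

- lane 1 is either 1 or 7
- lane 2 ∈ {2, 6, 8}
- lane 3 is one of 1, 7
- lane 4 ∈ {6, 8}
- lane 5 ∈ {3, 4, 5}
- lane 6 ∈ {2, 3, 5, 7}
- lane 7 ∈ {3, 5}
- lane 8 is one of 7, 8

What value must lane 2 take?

2

Among the 8 variables, 4 fits only lane 5 (and all 8 values in {1, 2, 3, 4, 5, 6, 7, 8} must be used), so lane 5 = 4.
lane 1 and lane 3 between them cover only {1, 7} — a naked pair. Remove those values from lane 6, lane 8.
lane 8's domain is down to {8}, so lane 8 = 8. So lane 2, lane 4 can't be 8.
lane 4 has just one choice, so lane 4 = 6. Strike 6 from lane 2.
So lane 2 = 2.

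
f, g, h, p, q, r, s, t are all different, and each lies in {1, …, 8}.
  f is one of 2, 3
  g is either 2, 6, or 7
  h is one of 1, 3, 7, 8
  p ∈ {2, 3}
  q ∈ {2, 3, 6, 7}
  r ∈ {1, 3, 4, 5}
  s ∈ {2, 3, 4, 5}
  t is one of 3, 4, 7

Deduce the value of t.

4

Among the 8 variables, 8 fits only h (and all 8 values in {1, 2, 3, 4, 5, 6, 7, 8} must be used), so h = 8.
The 7 still-open variables draw from only 7 values {1, 2, 3, 4, 5, 6, 7}, so each is used; only r can be 1, hence r = 1.
The 6 still-open variables together cover exactly {2, 3, 4, 5, 6, 7} — 6 values for 6 variables — and 5 appears only in s's list, so s = 5.
Among the 5 still-open variables, 4 fits only t (and all 5 values in {2, 3, 4, 6, 7} must be used), so t = 4.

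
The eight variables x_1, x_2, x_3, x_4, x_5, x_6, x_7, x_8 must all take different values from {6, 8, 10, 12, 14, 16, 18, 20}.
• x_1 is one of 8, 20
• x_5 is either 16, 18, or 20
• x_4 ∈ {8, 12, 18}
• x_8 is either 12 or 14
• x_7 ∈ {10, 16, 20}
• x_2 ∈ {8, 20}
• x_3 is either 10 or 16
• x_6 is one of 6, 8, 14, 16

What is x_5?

The 8 variables together cover exactly {6, 8, 10, 12, 14, 16, 18, 20} — 8 values for 8 variables — and 6 appears only in x_6's list, so x_6 = 6.
The 7 still-open variables draw from only 7 values {8, 10, 12, 14, 16, 18, 20}, so each is used; only x_8 can be 14, hence x_8 = 14.
Among the 6 still-open variables, 12 fits only x_4 (and all 6 values in {8, 10, 12, 16, 18, 20} must be used), so x_4 = 12.
Among the 5 still-open variables, 18 fits only x_5 (and all 5 values in {8, 10, 16, 18, 20} must be used), so x_5 = 18.

18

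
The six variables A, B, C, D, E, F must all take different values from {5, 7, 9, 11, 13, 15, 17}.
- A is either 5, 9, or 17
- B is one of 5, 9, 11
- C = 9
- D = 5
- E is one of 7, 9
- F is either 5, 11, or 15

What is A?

17

C has just one choice, so C = 9. Remove 9 from A, B, E.
D's domain is down to {5}, so D = 5. Strike 5 from A, B, F.
So A = 17.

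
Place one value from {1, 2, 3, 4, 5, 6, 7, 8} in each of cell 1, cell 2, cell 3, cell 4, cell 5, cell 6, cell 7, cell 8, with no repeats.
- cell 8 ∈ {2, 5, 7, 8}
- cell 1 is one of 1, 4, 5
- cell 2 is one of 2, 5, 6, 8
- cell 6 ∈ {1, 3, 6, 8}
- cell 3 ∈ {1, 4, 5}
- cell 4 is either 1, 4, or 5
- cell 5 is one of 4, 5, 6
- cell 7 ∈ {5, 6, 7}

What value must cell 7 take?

7

The 8 variables draw from only 8 values {1, 2, 3, 4, 5, 6, 7, 8}, so each is used; only cell 6 can be 3, hence cell 6 = 3.
cell 1, cell 3, cell 4 share exactly the 3 values {1, 4, 5}; by pigeonhole those values go to them, so strike 1, 4, 5 from cell 2, cell 5, cell 7, cell 8.
cell 5's domain is down to {6}, so cell 5 = 6. Strike 6 from cell 2, cell 7.
So cell 7 = 7.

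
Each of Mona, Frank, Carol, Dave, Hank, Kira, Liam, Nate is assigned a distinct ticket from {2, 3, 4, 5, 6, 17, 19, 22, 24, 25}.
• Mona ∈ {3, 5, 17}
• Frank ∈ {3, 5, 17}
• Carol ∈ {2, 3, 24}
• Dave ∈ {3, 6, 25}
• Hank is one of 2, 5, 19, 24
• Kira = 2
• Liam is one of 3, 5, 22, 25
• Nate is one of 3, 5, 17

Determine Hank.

19

Kira must be 2 (only option left). Strike 2 from Carol, Hank.
Mona, Frank, Nate between them cover only {3, 5, 17} — a naked triple. Remove those values from Carol, Dave, Hank, Liam.
That leaves Carol = 24. Eliminate 24 elsewhere: Hank.
So Hank = 19.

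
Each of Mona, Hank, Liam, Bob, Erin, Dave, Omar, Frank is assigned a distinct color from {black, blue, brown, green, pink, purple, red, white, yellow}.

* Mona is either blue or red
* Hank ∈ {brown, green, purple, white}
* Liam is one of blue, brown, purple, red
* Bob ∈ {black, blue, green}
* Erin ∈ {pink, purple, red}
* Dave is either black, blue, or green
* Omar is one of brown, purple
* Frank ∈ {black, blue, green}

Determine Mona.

red

The 8 variables draw from only 8 values {black, blue, brown, green, pink, purple, red, white}, so each is used; only Erin can be pink, hence Erin = pink.
The 7 still-open variables together cover exactly {black, blue, brown, green, purple, red, white} — 7 values for 7 variables — and white appears only in Hank's list, so Hank = white.
Bob, Dave, Frank share exactly the 3 values {black, blue, green}; by pigeonhole those values go to them, so strike black, blue, green from Mona, Liam.
So Mona = red.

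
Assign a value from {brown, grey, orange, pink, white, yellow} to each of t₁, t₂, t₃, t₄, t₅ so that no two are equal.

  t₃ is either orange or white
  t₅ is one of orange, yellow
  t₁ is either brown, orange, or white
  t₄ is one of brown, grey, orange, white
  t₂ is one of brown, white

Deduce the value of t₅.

yellow

The 5 variables draw from only 5 values {brown, grey, orange, white, yellow}, so each is used; only t₄ can be grey, hence t₄ = grey.
The 4 still-open variables draw from only 4 values {brown, orange, white, yellow}, so each is used; only t₅ can be yellow, hence t₅ = yellow.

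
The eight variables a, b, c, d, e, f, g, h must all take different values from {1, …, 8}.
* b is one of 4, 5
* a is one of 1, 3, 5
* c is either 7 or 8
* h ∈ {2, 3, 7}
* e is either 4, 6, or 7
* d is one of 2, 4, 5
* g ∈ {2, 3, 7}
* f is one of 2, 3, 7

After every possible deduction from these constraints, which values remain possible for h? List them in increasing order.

2, 3, 7

Among the 8 variables, 1 fits only a (and all 8 values in {1, 2, 3, 4, 5, 6, 7, 8} must be used), so a = 1.
Among the 7 still-open variables, 6 fits only e (and all 7 values in {2, 3, 4, 5, 6, 7, 8} must be used), so e = 6.
Among the 6 still-open variables, 8 fits only c (and all 6 values in {2, 3, 4, 5, 7, 8} must be used), so c = 8.
f, g, h share exactly the 3 values {2, 3, 7}; by pigeonhole those values go to them, so strike 2, 3, 7 from d.
No further eliminations apply; h can still be any of 2, 3, 7.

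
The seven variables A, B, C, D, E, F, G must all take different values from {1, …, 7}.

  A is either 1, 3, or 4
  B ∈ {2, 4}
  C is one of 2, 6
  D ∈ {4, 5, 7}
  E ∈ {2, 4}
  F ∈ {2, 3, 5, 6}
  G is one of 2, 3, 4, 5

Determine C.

The 7 variables together cover exactly {1, 2, 3, 4, 5, 6, 7} — 7 values for 7 variables — and 1 appears only in A's list, so A = 1.
Among the 6 still-open variables, 7 fits only D (and all 6 values in {2, 3, 4, 5, 6, 7} must be used), so D = 7.
B and E between them cover only {2, 4} — a naked pair. Remove those values from C, F, G.
So C = 6.

6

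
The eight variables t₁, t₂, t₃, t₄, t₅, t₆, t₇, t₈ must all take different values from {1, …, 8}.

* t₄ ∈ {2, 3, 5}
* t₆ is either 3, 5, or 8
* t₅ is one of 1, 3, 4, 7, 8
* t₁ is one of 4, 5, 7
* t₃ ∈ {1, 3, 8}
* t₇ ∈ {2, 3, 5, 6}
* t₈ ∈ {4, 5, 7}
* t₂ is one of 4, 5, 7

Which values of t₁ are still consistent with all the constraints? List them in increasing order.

Among the 8 variables, 6 fits only t₇ (and all 8 values in {1, 2, 3, 4, 5, 6, 7, 8} must be used), so t₇ = 6.
The 7 still-open variables together cover exactly {1, 2, 3, 4, 5, 7, 8} — 7 values for 7 variables — and 2 appears only in t₄'s list, so t₄ = 2.
t₁, t₂, t₈ share exactly the 3 values {4, 5, 7}; by pigeonhole those values go to them, so strike 4, 5, 7 from t₅, t₆.
No further eliminations apply; t₁ can still be any of 4, 5, 7.

4, 5, 7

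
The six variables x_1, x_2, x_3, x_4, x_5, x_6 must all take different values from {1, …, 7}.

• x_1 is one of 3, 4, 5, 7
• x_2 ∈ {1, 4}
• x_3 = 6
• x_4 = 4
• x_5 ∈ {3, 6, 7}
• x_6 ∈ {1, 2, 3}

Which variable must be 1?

x_2

x_3's domain is down to {6}, so x_3 = 6. Eliminate 6 elsewhere: x_5.
x_4 must be 4 (only option left). So x_1, x_2 can't be 4.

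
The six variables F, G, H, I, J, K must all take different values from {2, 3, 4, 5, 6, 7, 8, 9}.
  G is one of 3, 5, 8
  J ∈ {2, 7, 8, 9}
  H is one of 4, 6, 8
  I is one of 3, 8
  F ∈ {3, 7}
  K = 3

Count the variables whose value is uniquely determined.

K's domain is down to {3}, so K = 3. Remove 3 from F, G, I.
F has just one choice, so F = 7. Strike 7 from J.
I has just one choice, so I = 8. Eliminate 8 elsewhere: G, H, J.
G has just one choice, so G = 5.
Determined: F=7, G=5, I=8, K=3. The other variables each still have more than one consistent value. That makes 4.

4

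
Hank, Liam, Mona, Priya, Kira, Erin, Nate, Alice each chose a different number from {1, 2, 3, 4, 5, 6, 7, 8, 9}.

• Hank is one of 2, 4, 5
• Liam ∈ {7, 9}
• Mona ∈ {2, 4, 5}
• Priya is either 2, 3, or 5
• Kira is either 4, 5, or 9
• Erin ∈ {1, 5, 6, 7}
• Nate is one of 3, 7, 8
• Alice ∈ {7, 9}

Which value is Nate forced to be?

Liam and Alice share exactly the 2 values {7, 9}; by pigeonhole those values go to them, so strike 7, 9 from Kira, Erin, Nate.
Hank, Mona, Kira share exactly the 3 values {2, 4, 5}; by pigeonhole those values go to them, so strike 2, 4, 5 from Priya, Erin.
Priya must be 3 (only option left). Strike 3 from Nate.
So Nate = 8.

8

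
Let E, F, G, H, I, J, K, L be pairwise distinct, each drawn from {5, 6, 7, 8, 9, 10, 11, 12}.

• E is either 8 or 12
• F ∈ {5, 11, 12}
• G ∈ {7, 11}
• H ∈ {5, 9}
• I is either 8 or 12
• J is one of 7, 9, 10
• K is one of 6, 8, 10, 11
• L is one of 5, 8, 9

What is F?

11

The 8 variables together cover exactly {5, 6, 7, 8, 9, 10, 11, 12} — 8 values for 8 variables — and 6 appears only in K's list, so K = 6.
The 7 still-open variables together cover exactly {5, 7, 8, 9, 10, 11, 12} — 7 values for 7 variables — and 10 appears only in J's list, so J = 10.
The 6 still-open variables together cover exactly {5, 7, 8, 9, 11, 12} — 6 values for 6 variables — and 7 appears only in G's list, so G = 7.
Among the 5 still-open variables, 11 fits only F (and all 5 values in {5, 8, 9, 11, 12} must be used), so F = 11.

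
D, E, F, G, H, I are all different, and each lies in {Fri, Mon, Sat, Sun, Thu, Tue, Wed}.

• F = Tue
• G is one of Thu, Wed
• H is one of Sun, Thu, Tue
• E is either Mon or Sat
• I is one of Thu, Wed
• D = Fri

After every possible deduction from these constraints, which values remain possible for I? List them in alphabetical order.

D's domain is down to {Fri}, so D = Fri.
F's domain is down to {Tue}, so F = Tue. Remove Tue from H.
G and I share exactly the 2 values {Thu, Wed}; by pigeonhole those values go to them, so strike Thu, Wed from H.
H's domain is down to {Sun}, so H = Sun.
No further eliminations apply; I can still be any of Thu, Wed.

Thu, Wed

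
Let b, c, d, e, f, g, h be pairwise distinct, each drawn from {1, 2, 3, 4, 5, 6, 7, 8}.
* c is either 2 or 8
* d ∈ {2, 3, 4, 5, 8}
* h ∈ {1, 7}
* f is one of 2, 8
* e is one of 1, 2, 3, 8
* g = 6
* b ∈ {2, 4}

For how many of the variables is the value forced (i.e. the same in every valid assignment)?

g has just one choice, so g = 6.
The 2 variables c and f are confined to {2, 8}, which locks those values in; drop them from b, d, e.
That leaves b = 4. Strike 4 from d.
Determined: b=4, g=6. The other variables each still have more than one consistent value. That makes 2.

2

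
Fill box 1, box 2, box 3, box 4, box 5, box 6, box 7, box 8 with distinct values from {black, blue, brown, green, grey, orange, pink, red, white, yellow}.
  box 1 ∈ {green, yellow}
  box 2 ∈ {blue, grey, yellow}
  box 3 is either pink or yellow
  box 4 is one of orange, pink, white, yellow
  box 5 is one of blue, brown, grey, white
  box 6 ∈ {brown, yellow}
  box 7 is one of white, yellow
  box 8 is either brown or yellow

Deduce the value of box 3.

pink

The 8 variables together cover exactly {blue, brown, green, grey, orange, pink, white, yellow} — 8 values for 8 variables — and green appears only in box 1's list, so box 1 = green.
The 7 still-open variables together cover exactly {blue, brown, grey, orange, pink, white, yellow} — 7 values for 7 variables — and orange appears only in box 4's list, so box 4 = orange.
Among the 6 still-open variables, pink fits only box 3 (and all 6 values in {blue, brown, grey, pink, white, yellow} must be used), so box 3 = pink.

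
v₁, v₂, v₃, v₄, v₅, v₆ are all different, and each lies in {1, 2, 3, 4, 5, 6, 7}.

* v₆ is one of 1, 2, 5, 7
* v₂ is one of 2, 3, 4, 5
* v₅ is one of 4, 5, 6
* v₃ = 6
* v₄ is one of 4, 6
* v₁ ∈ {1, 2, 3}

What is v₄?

4

v₃ has just one choice, so v₃ = 6. Remove 6 from v₄, v₅.
So v₄ = 4.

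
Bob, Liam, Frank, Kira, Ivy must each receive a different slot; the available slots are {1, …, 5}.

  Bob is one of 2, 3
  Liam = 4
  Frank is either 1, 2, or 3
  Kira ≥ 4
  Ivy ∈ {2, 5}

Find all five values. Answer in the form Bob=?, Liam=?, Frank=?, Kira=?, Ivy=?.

Bob=3, Liam=4, Frank=1, Kira=5, Ivy=2

Liam has just one choice, so Liam = 4. Eliminate 4 elsewhere: Kira.
Kira has just one choice, so Kira = 5. Eliminate 5 elsewhere: Ivy.
Ivy's domain is down to {2}, so Ivy = 2. Strike 2 from Bob, Frank.
Bob must be 3 (only option left). Eliminate 3 elsewhere: Frank.
Frank must be 1 (only option left).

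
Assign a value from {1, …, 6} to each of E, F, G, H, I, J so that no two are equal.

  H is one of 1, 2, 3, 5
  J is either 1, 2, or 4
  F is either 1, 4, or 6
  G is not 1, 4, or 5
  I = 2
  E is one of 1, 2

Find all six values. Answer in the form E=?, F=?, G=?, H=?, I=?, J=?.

E=1, F=6, G=3, H=5, I=2, J=4

I has just one choice, so I = 2. Strike 2 from E, G, H, J.
E has just one choice, so E = 1. So F, H, J can't be 1.
J has just one choice, so J = 4. So F can't be 4.
F has just one choice, so F = 6. Remove 6 from G.
G must be 3 (only option left). Eliminate 3 elsewhere: H.
H must be 5 (only option left).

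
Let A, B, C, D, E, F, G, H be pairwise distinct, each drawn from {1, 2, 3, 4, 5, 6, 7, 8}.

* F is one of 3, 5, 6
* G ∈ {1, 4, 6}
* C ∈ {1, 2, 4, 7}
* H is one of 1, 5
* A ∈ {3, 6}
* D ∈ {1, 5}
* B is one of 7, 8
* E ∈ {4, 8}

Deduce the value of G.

4

Among the 8 variables, 2 fits only C (and all 8 values in {1, 2, 3, 4, 5, 6, 7, 8} must be used), so C = 2.
Among the 7 still-open variables, 7 fits only B (and all 7 values in {1, 3, 4, 5, 6, 7, 8} must be used), so B = 7.
Among the 6 still-open variables, 8 fits only E (and all 6 values in {1, 3, 4, 5, 6, 8} must be used), so E = 8.
Among the 5 still-open variables, 4 fits only G (and all 5 values in {1, 3, 4, 5, 6} must be used), so G = 4.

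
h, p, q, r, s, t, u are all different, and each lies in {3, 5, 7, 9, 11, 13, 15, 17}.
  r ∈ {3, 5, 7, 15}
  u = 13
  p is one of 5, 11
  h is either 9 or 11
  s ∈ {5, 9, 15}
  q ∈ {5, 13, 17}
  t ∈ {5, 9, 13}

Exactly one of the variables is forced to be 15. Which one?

u must be 13 (only option left). Eliminate 13 elsewhere: q, t.
h, p, t share exactly the 3 values {5, 9, 11}; by pigeonhole those values go to them, so strike 5, 9, 11 from q, r, s.
So 15 goes to s.

s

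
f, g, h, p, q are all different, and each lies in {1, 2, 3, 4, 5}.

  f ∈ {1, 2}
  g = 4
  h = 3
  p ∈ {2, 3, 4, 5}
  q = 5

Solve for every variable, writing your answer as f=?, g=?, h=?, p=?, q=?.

f=1, g=4, h=3, p=2, q=5

g's domain is down to {4}, so g = 4. Strike 4 from p.
h must be 3 (only option left). So p can't be 3.
q has just one choice, so q = 5. Remove 5 from p.
p must be 2 (only option left). Strike 2 from f.
That leaves f = 1.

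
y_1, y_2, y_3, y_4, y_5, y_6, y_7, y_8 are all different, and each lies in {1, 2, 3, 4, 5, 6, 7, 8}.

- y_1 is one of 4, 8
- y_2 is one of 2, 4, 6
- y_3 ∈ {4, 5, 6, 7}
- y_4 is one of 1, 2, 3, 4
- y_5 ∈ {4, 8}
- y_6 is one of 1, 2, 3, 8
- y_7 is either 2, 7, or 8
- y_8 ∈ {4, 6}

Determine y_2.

The 8 variables draw from only 8 values {1, 2, 3, 4, 5, 6, 7, 8}, so each is used; only y_3 can be 5, hence y_3 = 5.
Among the 7 still-open variables, 7 fits only y_7 (and all 7 values in {1, 2, 3, 4, 6, 7, 8} must be used), so y_7 = 7.
y_1 and y_5 share exactly the 2 values {4, 8}; by pigeonhole those values go to them, so strike 4, 8 from y_2, y_4, y_6, y_8.
That leaves y_8 = 6. Strike 6 from y_2.
So y_2 = 2.

2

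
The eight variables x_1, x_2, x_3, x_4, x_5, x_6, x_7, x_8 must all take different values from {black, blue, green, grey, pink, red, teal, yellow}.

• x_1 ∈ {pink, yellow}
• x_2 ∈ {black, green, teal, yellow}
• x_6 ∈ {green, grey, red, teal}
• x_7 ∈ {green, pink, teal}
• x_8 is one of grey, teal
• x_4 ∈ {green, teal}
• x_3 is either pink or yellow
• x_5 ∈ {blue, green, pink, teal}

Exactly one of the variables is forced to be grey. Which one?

Among the 8 variables, black fits only x_2 (and all 8 values in {black, blue, green, grey, pink, red, teal, yellow} must be used), so x_2 = black.
The 7 still-open variables draw from only 7 values {blue, green, grey, pink, red, teal, yellow}, so each is used; only x_5 can be blue, hence x_5 = blue.
Among the 6 still-open variables, red fits only x_6 (and all 6 values in {green, grey, pink, red, teal, yellow} must be used), so x_6 = red.
The 5 still-open variables together cover exactly {green, grey, pink, teal, yellow} — 5 values for 5 variables — and grey appears only in x_8's list, so x_8 = grey.

x_8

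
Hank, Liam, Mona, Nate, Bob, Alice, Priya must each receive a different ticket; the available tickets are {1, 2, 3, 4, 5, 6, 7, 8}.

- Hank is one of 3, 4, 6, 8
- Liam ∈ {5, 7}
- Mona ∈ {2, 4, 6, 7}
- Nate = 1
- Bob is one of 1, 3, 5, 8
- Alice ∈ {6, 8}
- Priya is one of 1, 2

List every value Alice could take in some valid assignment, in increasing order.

6, 8

Nate's domain is down to {1}, so Nate = 1. Eliminate 1 elsewhere: Bob, Priya.
That leaves Priya = 2. Strike 2 from Mona.
No further eliminations apply; Alice can still be any of 6, 8.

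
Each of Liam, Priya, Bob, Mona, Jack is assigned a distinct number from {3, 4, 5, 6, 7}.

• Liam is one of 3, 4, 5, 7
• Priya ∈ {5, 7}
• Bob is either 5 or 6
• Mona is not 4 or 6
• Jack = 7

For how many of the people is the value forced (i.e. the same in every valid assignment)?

Jack must be 7 (only option left). Eliminate 7 elsewhere: Liam, Priya, Mona.
That leaves Priya = 5. Eliminate 5 elsewhere: Liam, Bob, Mona.
That leaves Bob = 6.
That leaves Mona = 3. Eliminate 3 elsewhere: Liam.
Liam's domain is down to {4}, so Liam = 4.
Every person is fixed: Liam=4, Priya=5, Bob=6, Mona=3, Jack=7. That makes 5.

5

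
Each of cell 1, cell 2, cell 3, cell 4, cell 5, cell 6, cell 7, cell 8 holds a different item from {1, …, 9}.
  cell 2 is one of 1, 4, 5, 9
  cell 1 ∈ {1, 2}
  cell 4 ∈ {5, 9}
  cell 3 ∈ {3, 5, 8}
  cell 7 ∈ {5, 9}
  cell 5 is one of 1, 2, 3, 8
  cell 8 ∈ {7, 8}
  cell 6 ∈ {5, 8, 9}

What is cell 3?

3

Among the 8 variables, 4 fits only cell 2 (and all 8 values in {1, 2, 3, 4, 5, 7, 8, 9} must be used), so cell 2 = 4.
The 7 still-open variables draw from only 7 values {1, 2, 3, 5, 7, 8, 9}, so each is used; only cell 8 can be 7, hence cell 8 = 7.
cell 4 and cell 7 between them cover only {5, 9} — a naked pair. Remove those values from cell 3, cell 6.
That leaves cell 6 = 8. Remove 8 from cell 3, cell 5.
So cell 3 = 3.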